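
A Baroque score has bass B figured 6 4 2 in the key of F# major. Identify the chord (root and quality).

The figures 6 4 2 indicate a seventh chord in third inversion.
In third inversion the root lies a second above the bass: a second above B in F# major is C#.
The chord tones are B, C#, E#, G#, giving C# dominant seventh.

C# dominant seventh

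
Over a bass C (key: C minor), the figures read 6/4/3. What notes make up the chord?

A third above C in this key is Eb.
A fourth above C in this key is F.
A sixth above C in this key is Ab.
Together with the bass C, this spells F minor seventh in second inversion.

C, Eb, F, Ab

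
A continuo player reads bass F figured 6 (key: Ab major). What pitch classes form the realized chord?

F, Ab, Db

The written figures 6 are shorthand for 6/3: the 3 is implied.
A third above F in this key is Ab.
A sixth above F in this key is Db.
Together with the bass F, this spells Db major in first inversion.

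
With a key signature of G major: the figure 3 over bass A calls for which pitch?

C

Counting 2 letter steps above A lands on C; in G major, that letter is C.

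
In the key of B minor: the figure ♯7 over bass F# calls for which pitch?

Counting 6 letter steps above F# lands on E; in B minor, that letter is E.
The #7 figure raises it a semitone, giving E#.

E#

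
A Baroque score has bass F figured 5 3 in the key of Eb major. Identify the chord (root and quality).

F minor

The figures 5 3 indicate a triad in root position.
In root position the bass is the root, so the root is F.
The chord tones are F, Ab, C, giving F minor.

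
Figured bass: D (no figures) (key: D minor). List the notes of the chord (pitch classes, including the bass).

D, F, A

An unfigured bass implies 5/3.
A third above D in this key is F.
A fifth above D in this key is A.
Together with the bass D, this spells D minor in root position.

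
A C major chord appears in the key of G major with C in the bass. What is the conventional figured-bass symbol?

no figures

C is the root of C major, so the chord is in root position.
A triad in root position is figured 5/3, conventionally abbreviated (no figures — root-position triad).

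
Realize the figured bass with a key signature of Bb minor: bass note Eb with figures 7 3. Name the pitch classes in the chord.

Eb, Gb, Bb, Db

The written figures 7 3 are shorthand for 7/5/3: the 5 is implied.
A third above Eb in this key is Gb.
A fifth above Eb in this key is Bb.
A seventh above Eb in this key is Db.
Together with the bass Eb, this spells Eb minor seventh in root position.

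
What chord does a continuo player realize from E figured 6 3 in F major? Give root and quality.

C major

The figures 6 3 indicate a triad in first inversion.
In first inversion the root lies a sixth above the bass: a sixth above E in F major is C.
The chord tones are E, G, C, giving C major.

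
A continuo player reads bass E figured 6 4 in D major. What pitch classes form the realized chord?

E, A, C#

A fourth above E in this key is A.
A sixth above E in this key is C#.
Together with the bass E, this spells A major in second inversion.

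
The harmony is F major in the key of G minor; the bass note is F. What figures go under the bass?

no figures

F is the root of F major, so the chord is in root position.
A triad in root position is figured 5/3, conventionally abbreviated (no figures — root-position triad).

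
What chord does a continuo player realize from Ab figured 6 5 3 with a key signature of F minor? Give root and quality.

F minor seventh

The figures 6 5 3 indicate a seventh chord in first inversion.
In first inversion the root lies a sixth above the bass: a sixth above Ab in F minor is F.
The chord tones are Ab, C, Eb, F, giving F minor seventh.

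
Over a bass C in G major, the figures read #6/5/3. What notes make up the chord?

C, E, G, A#

A third above C in this key is E.
A fifth above C in this key is G.
A sixth above C in this key is A, raised to A# by the sharp.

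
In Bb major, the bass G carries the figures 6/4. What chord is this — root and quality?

The figures 6/4 indicate a triad in second inversion.
In second inversion the root lies a fourth above the bass: a fourth above G in Bb major is C.
The chord tones are G, C, Eb, giving C minor.

C minor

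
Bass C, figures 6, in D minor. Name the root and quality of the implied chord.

The figures 6 indicate a triad in first inversion.
In first inversion the root lies a sixth above the bass: a sixth above C in D minor is A.
The chord tones are C, E, A, giving A minor.

A minor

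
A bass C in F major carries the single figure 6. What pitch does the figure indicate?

A

Counting 5 letter steps above C lands on A; in F major, that letter is A.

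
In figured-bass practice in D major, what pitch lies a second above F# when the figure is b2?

Gb

Counting 1 letter step above F# lands on G; in D major, that letter is G.
The b2 figure lowers it a semitone, giving Gb.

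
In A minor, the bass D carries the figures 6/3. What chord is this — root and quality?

The figures 6/3 indicate a triad in first inversion.
In first inversion the root lies a sixth above the bass: a sixth above D in A minor is B.
The chord tones are D, F, B, giving B diminished.

B diminished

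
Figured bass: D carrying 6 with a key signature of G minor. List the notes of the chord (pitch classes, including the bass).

The written figures 6 are shorthand for 6/3: the 3 is implied.
A third above D in this key is F.
A sixth above D in this key is Bb.
Together with the bass D, this spells Bb major in first inversion.

D, F, Bb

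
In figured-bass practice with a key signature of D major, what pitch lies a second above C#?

Counting 1 letter step above C# lands on D; in D major, that letter is D.

D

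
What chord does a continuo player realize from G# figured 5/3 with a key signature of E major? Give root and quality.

G# minor

The figures 5/3 indicate a triad in root position.
In root position the bass is the root, so the root is G#.
The chord tones are G#, B, D#, giving G# minor.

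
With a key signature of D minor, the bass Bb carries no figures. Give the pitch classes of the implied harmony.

An unfigured bass implies 5/3.
A third above Bb in this key is D.
A fifth above Bb in this key is F.
Together with the bass Bb, this spells Bb major in root position.

Bb, D, F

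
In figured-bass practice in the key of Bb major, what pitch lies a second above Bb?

Counting 1 letter step above Bb lands on C; in Bb major, that letter is C.

C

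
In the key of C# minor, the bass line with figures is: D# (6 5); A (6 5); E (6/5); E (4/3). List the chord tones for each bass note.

D# (6/5/3): D#, F#, A, B.
A (6/5/3): A, C#, E, F#.
E (6/5/3): E, G#, B, C#.
E (6/4/3): E, G#, A, C#.

D#, F#, A, B | A, C#, E, F# | E, G#, B, C# | E, G#, A, C#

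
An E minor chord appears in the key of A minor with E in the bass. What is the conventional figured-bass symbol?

E is the root of E minor, so the chord is in root position.
A triad in root position is figured 5/3, conventionally abbreviated (no figures — root-position triad).

no figures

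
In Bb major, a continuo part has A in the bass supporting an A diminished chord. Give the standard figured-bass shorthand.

no figures

A is the root of A diminished, so the chord is in root position.
A triad in root position is figured 5/3, conventionally abbreviated (no figures — root-position triad).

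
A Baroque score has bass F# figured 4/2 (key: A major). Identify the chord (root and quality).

The figures 4/2 indicate a seventh chord in third inversion.
In third inversion the root lies a second above the bass: a second above F# in A major is G#.
The chord tones are F#, G#, B, D, giving G# half-diminished seventh.

G# half-diminished seventh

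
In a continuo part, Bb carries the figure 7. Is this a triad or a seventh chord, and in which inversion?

7 is shorthand for 7/5/3.
Intervals of 7/5/3 above the bass form a seventh chord; the bass is the root, so this is root position.

seventh chord, root position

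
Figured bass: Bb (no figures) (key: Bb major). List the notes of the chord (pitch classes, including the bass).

An unfigured bass implies 5/3.
A third above Bb in this key is D.
A fifth above Bb in this key is F.
Together with the bass Bb, this spells Bb major in root position.

Bb, D, F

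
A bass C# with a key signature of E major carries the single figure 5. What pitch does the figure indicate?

G#

Counting 4 letter steps above C# lands on G; in E major, that letter is G#.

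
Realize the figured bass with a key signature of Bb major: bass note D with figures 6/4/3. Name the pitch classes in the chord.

A third above D in this key is F.
A fourth above D in this key is G.
A sixth above D in this key is Bb.
Together with the bass D, this spells G minor seventh in second inversion.

D, F, G, Bb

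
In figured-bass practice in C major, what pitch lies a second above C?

D

Counting 1 letter step above C lands on D; in C major, that letter is D.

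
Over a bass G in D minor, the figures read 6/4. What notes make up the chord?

A fourth above G in this key is C.
A sixth above G in this key is E.
Together with the bass G, this spells C major in second inversion.

G, C, E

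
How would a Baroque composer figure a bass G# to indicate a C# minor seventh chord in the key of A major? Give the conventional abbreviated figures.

4/3

G# is the fifth of C# minor seventh, so the chord is in second inversion.
A seventh chord in second inversion is figured 6/4/3, conventionally abbreviated 4/3.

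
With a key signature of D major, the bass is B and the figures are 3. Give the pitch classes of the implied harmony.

The written figures 3 are shorthand for 5/3: the 5 is implied.
A third above B in this key is D.
A fifth above B in this key is F#.
Together with the bass B, this spells B minor in root position.

B, D, F#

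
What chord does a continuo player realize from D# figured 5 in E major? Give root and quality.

The figures 5 indicate a triad in root position.
In root position the bass is the root, so the root is D#.
The chord tones are D#, F#, A, giving D# diminished.

D# diminished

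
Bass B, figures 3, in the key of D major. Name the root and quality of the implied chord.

B minor

The figures 3 indicate a triad in root position.
In root position the bass is the root, so the root is B.
The chord tones are B, D, F#, giving B minor.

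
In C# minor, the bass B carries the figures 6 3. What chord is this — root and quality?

The figures 6 3 indicate a triad in first inversion.
In first inversion the root lies a sixth above the bass: a sixth above B in C# minor is G#.
The chord tones are B, D#, G#, giving G# minor.

G# minor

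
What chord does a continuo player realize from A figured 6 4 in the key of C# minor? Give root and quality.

D# diminished

The figures 6 4 indicate a triad in second inversion.
In second inversion the root lies a fourth above the bass: a fourth above A in C# minor is D#.
The chord tones are A, D#, F#, giving D# diminished.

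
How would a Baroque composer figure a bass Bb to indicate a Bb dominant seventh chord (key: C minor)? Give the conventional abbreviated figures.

Bb is the root of Bb dominant seventh, so the chord is in root position.
A seventh chord in root position is figured 7/5/3, conventionally abbreviated 7.

7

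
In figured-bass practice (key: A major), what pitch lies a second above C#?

Counting 1 letter step above C# lands on D; in A major, that letter is D.

D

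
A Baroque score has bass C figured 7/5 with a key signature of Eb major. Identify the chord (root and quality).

C minor seventh

The figures 7/5 indicate a seventh chord in root position.
In root position the bass is the root, so the root is C.
The chord tones are C, Eb, G, Bb, giving C minor seventh.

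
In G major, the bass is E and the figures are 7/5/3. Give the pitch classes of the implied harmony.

A third above E in this key is G.
A fifth above E in this key is B.
A seventh above E in this key is D.
Together with the bass E, this spells E minor seventh in root position.

E, G, B, D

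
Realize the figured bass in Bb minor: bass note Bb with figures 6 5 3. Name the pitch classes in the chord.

Bb, Db, F, Gb

A third above Bb in this key is Db.
A fifth above Bb in this key is F.
A sixth above Bb in this key is Gb.
Together with the bass Bb, this spells Gb major seventh in first inversion.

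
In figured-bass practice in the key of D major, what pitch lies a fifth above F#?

C#

Counting 4 letter steps above F# lands on C; in D major, that letter is C#.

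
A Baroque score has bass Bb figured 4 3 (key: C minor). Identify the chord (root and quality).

Eb major seventh

The figures 4 3 indicate a seventh chord in second inversion.
In second inversion the root lies a fourth above the bass: a fourth above Bb in C minor is Eb.
The chord tones are Bb, D, Eb, G, giving Eb major seventh.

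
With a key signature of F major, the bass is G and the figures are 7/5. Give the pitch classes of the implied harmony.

The written figures 7/5 are shorthand for 7/5/3: the 3 is implied.
A third above G in this key is Bb.
A fifth above G in this key is D.
A seventh above G in this key is F.
Together with the bass G, this spells G minor seventh in root position.

G, Bb, D, F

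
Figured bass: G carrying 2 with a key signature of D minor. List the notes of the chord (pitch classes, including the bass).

G, A, C, E

The written figures 2 are shorthand for 6/4/2: the 6/4 are implied.
A second above G in this key is A.
A fourth above G in this key is C.
A sixth above G in this key is E.
Together with the bass G, this spells A minor seventh in third inversion.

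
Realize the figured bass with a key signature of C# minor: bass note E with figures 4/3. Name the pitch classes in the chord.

E, G#, A, C#

The written figures 4/3 are shorthand for 6/4/3: the 6 is implied.
A third above E in this key is G#.
A fourth above E in this key is A.
A sixth above E in this key is C#.
Together with the bass E, this spells A major seventh in second inversion.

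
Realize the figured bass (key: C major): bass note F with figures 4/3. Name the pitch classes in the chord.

The written figures 4/3 are shorthand for 6/4/3: the 6 is implied.
A third above F in this key is A.
A fourth above F in this key is B.
A sixth above F in this key is D.
Together with the bass F, this spells B half-diminished seventh in second inversion.

F, A, B, D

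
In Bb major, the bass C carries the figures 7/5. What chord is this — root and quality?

The figures 7/5 indicate a seventh chord in root position.
In root position the bass is the root, so the root is C.
The chord tones are C, Eb, G, Bb, giving C minor seventh.

C minor seventh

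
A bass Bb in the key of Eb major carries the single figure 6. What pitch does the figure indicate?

Counting 5 letter steps above Bb lands on G; in Eb major, that letter is G.

G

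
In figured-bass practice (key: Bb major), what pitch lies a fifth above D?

A

Counting 4 letter steps above D lands on A; in Bb major, that letter is A.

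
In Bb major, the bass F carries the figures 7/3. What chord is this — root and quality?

The figures 7/3 indicate a seventh chord in root position.
In root position the bass is the root, so the root is F.
The chord tones are F, A, C, Eb, giving F dominant seventh.

F dominant seventh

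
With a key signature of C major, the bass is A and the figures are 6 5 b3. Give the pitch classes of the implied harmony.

A third above A in this key is C, lowered to Cb by the flat.
A fifth above A in this key is E.
A sixth above A in this key is F.

A, Cb, E, F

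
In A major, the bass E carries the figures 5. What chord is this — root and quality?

The figures 5 indicate a triad in root position.
In root position the bass is the root, so the root is E.
The chord tones are E, G#, B, giving E major.

E major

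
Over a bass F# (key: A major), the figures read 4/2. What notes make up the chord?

F#, G#, B, D

The written figures 4/2 are shorthand for 6/4/2: the 6 is implied.
A second above F# in this key is G#.
A fourth above F# in this key is B.
A sixth above F# in this key is D.
Together with the bass F#, this spells G# half-diminished seventh in third inversion.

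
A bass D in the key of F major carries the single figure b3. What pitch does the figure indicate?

Counting 2 letter steps above D lands on F; in F major, that letter is F.
The b3 figure lowers it a semitone, giving Fb.

Fb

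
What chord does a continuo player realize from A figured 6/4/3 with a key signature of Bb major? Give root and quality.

D minor seventh

The figures 6/4/3 indicate a seventh chord in second inversion.
In second inversion the root lies a fourth above the bass: a fourth above A in Bb major is D.
The chord tones are A, C, D, F, giving D minor seventh.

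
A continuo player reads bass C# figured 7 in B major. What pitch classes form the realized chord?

The written figures 7 are shorthand for 7/5/3: the 5/3 are implied.
A third above C# in this key is E.
A fifth above C# in this key is G#.
A seventh above C# in this key is B.
Together with the bass C#, this spells C# minor seventh in root position.

C#, E, G#, B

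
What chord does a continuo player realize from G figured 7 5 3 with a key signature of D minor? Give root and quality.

G minor seventh

The figures 7 5 3 indicate a seventh chord in root position.
In root position the bass is the root, so the root is G.
The chord tones are G, Bb, D, F, giving G minor seventh.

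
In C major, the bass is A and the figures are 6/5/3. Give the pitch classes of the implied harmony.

A third above A in this key is C.
A fifth above A in this key is E.
A sixth above A in this key is F.
Together with the bass A, this spells F major seventh in first inversion.

A, C, E, F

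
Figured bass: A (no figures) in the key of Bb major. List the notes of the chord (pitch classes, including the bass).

A, C, Eb

An unfigured bass implies 5/3.
A third above A in this key is C.
A fifth above A in this key is Eb.
Together with the bass A, this spells A diminished in root position.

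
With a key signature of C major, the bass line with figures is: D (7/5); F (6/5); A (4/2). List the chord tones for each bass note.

D, F, A, C | F, A, C, D | A, B, D, F

D (7/5/3): D, F, A, C.
F (6/5/3): F, A, C, D.
A (6/4/2): A, B, D, F.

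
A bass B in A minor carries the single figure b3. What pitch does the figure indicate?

Db

Counting 2 letter steps above B lands on D; in A minor, that letter is D.
The b3 figure lowers it a semitone, giving Db.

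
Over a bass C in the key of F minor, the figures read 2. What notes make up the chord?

C, Db, F, Ab

The written figures 2 are shorthand for 6/4/2: the 6/4 are implied.
A second above C in this key is Db.
A fourth above C in this key is F.
A sixth above C in this key is Ab.
Together with the bass C, this spells Db major seventh in third inversion.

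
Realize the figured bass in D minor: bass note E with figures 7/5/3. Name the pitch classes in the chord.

A third above E in this key is G.
A fifth above E in this key is Bb.
A seventh above E in this key is D.
Together with the bass E, this spells E half-diminished seventh in root position.

E, G, Bb, D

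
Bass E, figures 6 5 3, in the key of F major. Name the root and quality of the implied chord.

C dominant seventh

The figures 6 5 3 indicate a seventh chord in first inversion.
In first inversion the root lies a sixth above the bass: a sixth above E in F major is C.
The chord tones are E, G, Bb, C, giving C dominant seventh.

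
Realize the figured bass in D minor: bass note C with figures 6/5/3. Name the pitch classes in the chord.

A third above C in this key is E.
A fifth above C in this key is G.
A sixth above C in this key is A.
Together with the bass C, this spells A minor seventh in first inversion.

C, E, G, A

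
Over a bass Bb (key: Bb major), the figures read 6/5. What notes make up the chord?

Bb, D, F, G

The written figures 6/5 are shorthand for 6/5/3: the 3 is implied.
A third above Bb in this key is D.
A fifth above Bb in this key is F.
A sixth above Bb in this key is G.
Together with the bass Bb, this spells G minor seventh in first inversion.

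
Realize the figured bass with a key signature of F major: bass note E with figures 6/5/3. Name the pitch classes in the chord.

E, G, Bb, C

A third above E in this key is G.
A fifth above E in this key is Bb.
A sixth above E in this key is C.
Together with the bass E, this spells C dominant seventh in first inversion.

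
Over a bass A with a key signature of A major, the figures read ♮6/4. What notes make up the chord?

A fourth above A in this key is D.
A sixth above A in this key is F#, made natural (F) by the ♮ figure.
Together with the bass A, this spells D minor in second inversion.

A, D, F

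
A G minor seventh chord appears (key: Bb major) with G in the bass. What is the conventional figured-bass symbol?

G is the root of G minor seventh, so the chord is in root position.
A seventh chord in root position is figured 7/5/3, conventionally abbreviated 7.

7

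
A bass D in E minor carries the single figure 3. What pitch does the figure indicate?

Counting 2 letter steps above D lands on F; in E minor, that letter is F#.

F#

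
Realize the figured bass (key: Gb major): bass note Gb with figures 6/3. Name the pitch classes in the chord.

Gb, Bb, Eb

A third above Gb in this key is Bb.
A sixth above Gb in this key is Eb.
Together with the bass Gb, this spells Eb minor in first inversion.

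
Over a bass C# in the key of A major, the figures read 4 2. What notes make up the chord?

The written figures 4 2 are shorthand for 6/4/2: the 6 is implied.
A second above C# in this key is D.
A fourth above C# in this key is F#.
A sixth above C# in this key is A.
Together with the bass C#, this spells D major seventh in third inversion.

C#, D, F#, A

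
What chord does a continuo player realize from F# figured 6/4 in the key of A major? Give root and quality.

B minor

The figures 6/4 indicate a triad in second inversion.
In second inversion the root lies a fourth above the bass: a fourth above F# in A major is B.
The chord tones are F#, B, D, giving B minor.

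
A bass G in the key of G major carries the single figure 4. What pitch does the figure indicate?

Counting 3 letter steps above G lands on C; in G major, that letter is C.

C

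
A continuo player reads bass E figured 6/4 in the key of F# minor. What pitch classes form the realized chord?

E, A, C#

A fourth above E in this key is A.
A sixth above E in this key is C#.
Together with the bass E, this spells A major in second inversion.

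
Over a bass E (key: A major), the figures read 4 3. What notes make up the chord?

The written figures 4 3 are shorthand for 6/4/3: the 6 is implied.
A third above E in this key is G#.
A fourth above E in this key is A.
A sixth above E in this key is C#.
Together with the bass E, this spells A major seventh in second inversion.

E, G#, A, C#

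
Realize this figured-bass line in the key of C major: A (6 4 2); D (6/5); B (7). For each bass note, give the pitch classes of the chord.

A (6/4/2): A, B, D, F.
D (6/5/3): D, F, A, B.
B (7/5/3): B, D, F, A.

A, B, D, F | D, F, A, B | B, D, F, A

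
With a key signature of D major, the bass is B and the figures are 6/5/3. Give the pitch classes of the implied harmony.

B, D, F#, G

A third above B in this key is D.
A fifth above B in this key is F#.
A sixth above B in this key is G.
Together with the bass B, this spells G major seventh in first inversion.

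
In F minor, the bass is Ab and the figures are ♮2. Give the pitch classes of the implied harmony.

Ab, B, Db, F

The written figures ♮2 are shorthand for 6/4/2: the 6/4 are implied.
A second above Ab in this key is Bb, made natural (B) by the ♮ figure.
A fourth above Ab in this key is Db.
A sixth above Ab in this key is F.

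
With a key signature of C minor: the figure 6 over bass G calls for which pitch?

Eb

Counting 5 letter steps above G lands on E; in C minor, that letter is Eb.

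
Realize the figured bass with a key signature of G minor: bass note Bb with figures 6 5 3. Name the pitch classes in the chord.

Bb, D, F, G

A third above Bb in this key is D.
A fifth above Bb in this key is F.
A sixth above Bb in this key is G.
Together with the bass Bb, this spells G minor seventh in first inversion.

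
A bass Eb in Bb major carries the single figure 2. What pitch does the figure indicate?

F

Counting 1 letter step above Eb lands on F; in Bb major, that letter is F.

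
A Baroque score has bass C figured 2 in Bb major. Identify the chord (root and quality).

The figures 2 indicate a seventh chord in third inversion.
In third inversion the root lies a second above the bass: a second above C in Bb major is D.
The chord tones are C, D, F, A, giving D minor seventh.

D minor seventh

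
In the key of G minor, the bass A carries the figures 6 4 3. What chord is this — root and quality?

D minor seventh

The figures 6 4 3 indicate a seventh chord in second inversion.
In second inversion the root lies a fourth above the bass: a fourth above A in G minor is D.
The chord tones are A, C, D, F, giving D minor seventh.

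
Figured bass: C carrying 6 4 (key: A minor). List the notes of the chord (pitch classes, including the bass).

C, F, A

A fourth above C in this key is F.
A sixth above C in this key is A.
Together with the bass C, this spells F major in second inversion.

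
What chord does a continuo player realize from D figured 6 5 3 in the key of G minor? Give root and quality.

The figures 6 5 3 indicate a seventh chord in first inversion.
In first inversion the root lies a sixth above the bass: a sixth above D in G minor is Bb.
The chord tones are D, F, A, Bb, giving Bb major seventh.

Bb major seventh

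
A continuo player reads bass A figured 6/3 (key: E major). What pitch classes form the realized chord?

A, C#, F#

A third above A in this key is C#.
A sixth above A in this key is F#.
Together with the bass A, this spells F# minor in first inversion.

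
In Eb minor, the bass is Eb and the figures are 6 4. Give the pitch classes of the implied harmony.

A fourth above Eb in this key is Ab.
A sixth above Eb in this key is Cb.
Together with the bass Eb, this spells Ab minor in second inversion.

Eb, Ab, Cb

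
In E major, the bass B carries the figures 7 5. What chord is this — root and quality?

The figures 7 5 indicate a seventh chord in root position.
In root position the bass is the root, so the root is B.
The chord tones are B, D#, F#, A, giving B dominant seventh.

B dominant seventh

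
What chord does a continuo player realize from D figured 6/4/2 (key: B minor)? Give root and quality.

The figures 6/4/2 indicate a seventh chord in third inversion.
In third inversion the root lies a second above the bass: a second above D in B minor is E.
The chord tones are D, E, G, B, giving E minor seventh.

E minor seventh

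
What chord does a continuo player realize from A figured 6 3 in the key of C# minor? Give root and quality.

The figures 6 3 indicate a triad in first inversion.
In first inversion the root lies a sixth above the bass: a sixth above A in C# minor is F#.
The chord tones are A, C#, F#, giving F# minor.

F# minor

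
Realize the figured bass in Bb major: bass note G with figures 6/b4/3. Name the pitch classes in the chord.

A third above G in this key is Bb.
A fourth above G in this key is C, lowered to Cb by the flat.
A sixth above G in this key is Eb.
Together with the bass G, this spells Cb augmented major seventh in second inversion.

G, Bb, Cb, Eb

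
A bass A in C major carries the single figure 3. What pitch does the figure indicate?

C

Counting 2 letter steps above A lands on C; in C major, that letter is C.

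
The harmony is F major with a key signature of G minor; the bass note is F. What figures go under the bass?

F is the root of F major, so the chord is in root position.
A triad in root position is figured 5/3, conventionally abbreviated (no figures — root-position triad).

no figures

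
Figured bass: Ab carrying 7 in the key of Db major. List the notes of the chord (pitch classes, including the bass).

The written figures 7 are shorthand for 7/5/3: the 5/3 are implied.
A third above Ab in this key is C.
A fifth above Ab in this key is Eb.
A seventh above Ab in this key is Gb.
Together with the bass Ab, this spells Ab dominant seventh in root position.

Ab, C, Eb, Gb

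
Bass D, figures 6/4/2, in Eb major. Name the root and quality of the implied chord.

Eb major seventh

The figures 6/4/2 indicate a seventh chord in third inversion.
In third inversion the root lies a second above the bass: a second above D in Eb major is Eb.
The chord tones are D, Eb, G, Bb, giving Eb major seventh.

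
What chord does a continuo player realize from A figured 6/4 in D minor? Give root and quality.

The figures 6/4 indicate a triad in second inversion.
In second inversion the root lies a fourth above the bass: a fourth above A in D minor is D.
The chord tones are A, D, F, giving D minor.

D minor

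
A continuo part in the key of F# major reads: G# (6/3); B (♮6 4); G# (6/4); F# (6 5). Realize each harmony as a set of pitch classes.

G# (6/3): G#, B, E#.
B (♮6/4): B, E#, G.
G# (6/4): G#, C#, E#.
F# (6/5/3): F#, A#, C#, D#.

G#, B, E# | B, E#, G | G#, C#, E# | F#, A#, C#, D#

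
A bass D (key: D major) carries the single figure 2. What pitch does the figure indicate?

E

Counting 1 letter step above D lands on E; in D major, that letter is E.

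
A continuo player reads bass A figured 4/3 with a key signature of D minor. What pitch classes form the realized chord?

The written figures 4/3 are shorthand for 6/4/3: the 6 is implied.
A third above A in this key is C.
A fourth above A in this key is D.
A sixth above A in this key is F.
Together with the bass A, this spells D minor seventh in second inversion.

A, C, D, F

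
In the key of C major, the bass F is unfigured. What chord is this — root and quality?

F major

An unfigured bass indicates a triad in root position.
In root position the bass is the root, so the root is F.
The chord tones are F, A, C, giving F major.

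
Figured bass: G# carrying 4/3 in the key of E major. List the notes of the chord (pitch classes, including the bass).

G#, B, C#, E

The written figures 4/3 are shorthand for 6/4/3: the 6 is implied.
A third above G# in this key is B.
A fourth above G# in this key is C#.
A sixth above G# in this key is E.
Together with the bass G#, this spells C# minor seventh in second inversion.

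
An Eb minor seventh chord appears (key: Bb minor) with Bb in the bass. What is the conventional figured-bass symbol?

Bb is the fifth of Eb minor seventh, so the chord is in second inversion.
A seventh chord in second inversion is figured 6/4/3, conventionally abbreviated 4/3.

4/3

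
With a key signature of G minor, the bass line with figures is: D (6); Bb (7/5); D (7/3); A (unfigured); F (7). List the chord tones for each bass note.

D (6/3): D, F, Bb.
Bb (7/5/3): Bb, D, F, A.
D (7/5/3): D, F, A, C.
A (5/3): A, C, Eb.
F (7/5/3): F, A, C, Eb.

D, F, Bb | Bb, D, F, A | D, F, A, C | A, C, Eb | F, A, C, Eb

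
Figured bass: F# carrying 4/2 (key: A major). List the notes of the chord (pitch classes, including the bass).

The written figures 4/2 are shorthand for 6/4/2: the 6 is implied.
A second above F# in this key is G#.
A fourth above F# in this key is B.
A sixth above F# in this key is D.
Together with the bass F#, this spells G# half-diminished seventh in third inversion.

F#, G#, B, D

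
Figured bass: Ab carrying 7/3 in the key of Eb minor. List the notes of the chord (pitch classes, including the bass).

The written figures 7/3 are shorthand for 7/5/3: the 5 is implied.
A third above Ab in this key is Cb.
A fifth above Ab in this key is Eb.
A seventh above Ab in this key is Gb.
Together with the bass Ab, this spells Ab minor seventh in root position.

Ab, Cb, Eb, Gb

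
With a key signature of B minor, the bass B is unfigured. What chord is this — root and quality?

B minor

An unfigured bass indicates a triad in root position.
In root position the bass is the root, so the root is B.
The chord tones are B, D, F#, giving B minor.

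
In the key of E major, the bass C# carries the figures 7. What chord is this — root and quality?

C# minor seventh

The figures 7 indicate a seventh chord in root position.
In root position the bass is the root, so the root is C#.
The chord tones are C#, E, G#, B, giving C# minor seventh.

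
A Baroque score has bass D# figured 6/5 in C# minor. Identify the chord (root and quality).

The figures 6/5 indicate a seventh chord in first inversion.
In first inversion the root lies a sixth above the bass: a sixth above D# in C# minor is B.
The chord tones are D#, F#, A, B, giving B dominant seventh.

B dominant seventh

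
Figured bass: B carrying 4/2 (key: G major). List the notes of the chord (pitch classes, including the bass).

The written figures 4/2 are shorthand for 6/4/2: the 6 is implied.
A second above B in this key is C.
A fourth above B in this key is E.
A sixth above B in this key is G.
Together with the bass B, this spells C major seventh in third inversion.

B, C, E, G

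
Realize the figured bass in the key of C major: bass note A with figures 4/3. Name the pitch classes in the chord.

The written figures 4/3 are shorthand for 6/4/3: the 6 is implied.
A third above A in this key is C.
A fourth above A in this key is D.
A sixth above A in this key is F.
Together with the bass A, this spells D minor seventh in second inversion.

A, C, D, F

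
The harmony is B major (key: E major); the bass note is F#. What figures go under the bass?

F# is the fifth of B major, so the chord is in second inversion.
A triad in second inversion is figured 6/4, conventionally abbreviated 6/4.

6/4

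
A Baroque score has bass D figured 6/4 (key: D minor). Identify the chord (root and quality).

G minor

The figures 6/4 indicate a triad in second inversion.
In second inversion the root lies a fourth above the bass: a fourth above D in D minor is G.
The chord tones are D, G, Bb, giving G minor.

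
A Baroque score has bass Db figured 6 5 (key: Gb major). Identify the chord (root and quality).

Bb minor seventh

The figures 6 5 indicate a seventh chord in first inversion.
In first inversion the root lies a sixth above the bass: a sixth above Db in Gb major is Bb.
The chord tones are Db, F, Ab, Bb, giving Bb minor seventh.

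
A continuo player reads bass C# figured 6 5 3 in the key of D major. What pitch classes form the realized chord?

A third above C# in this key is E.
A fifth above C# in this key is G.
A sixth above C# in this key is A.
Together with the bass C#, this spells A dominant seventh in first inversion.

C#, E, G, A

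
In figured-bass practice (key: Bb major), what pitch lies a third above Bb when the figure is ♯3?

D#

Counting 2 letter steps above Bb lands on D; in Bb major, that letter is D.
The #3 figure raises it a semitone, giving D#.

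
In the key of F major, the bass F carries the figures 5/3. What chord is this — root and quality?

The figures 5/3 indicate a triad in root position.
In root position the bass is the root, so the root is F.
The chord tones are F, A, C, giving F major.

F major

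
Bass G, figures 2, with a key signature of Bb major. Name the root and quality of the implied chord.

A half-diminished seventh

The figures 2 indicate a seventh chord in third inversion.
In third inversion the root lies a second above the bass: a second above G in Bb major is A.
The chord tones are G, A, C, Eb, giving A half-diminished seventh.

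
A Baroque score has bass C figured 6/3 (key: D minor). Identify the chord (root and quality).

The figures 6/3 indicate a triad in first inversion.
In first inversion the root lies a sixth above the bass: a sixth above C in D minor is A.
The chord tones are C, E, A, giving A minor.

A minor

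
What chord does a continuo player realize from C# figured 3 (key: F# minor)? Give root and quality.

C# minor

The figures 3 indicate a triad in root position.
In root position the bass is the root, so the root is C#.
The chord tones are C#, E, G#, giving C# minor.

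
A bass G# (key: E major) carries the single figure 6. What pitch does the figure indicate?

E

Counting 5 letter steps above G# lands on E; in E major, that letter is E.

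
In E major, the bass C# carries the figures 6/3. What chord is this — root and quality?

A major

The figures 6/3 indicate a triad in first inversion.
In first inversion the root lies a sixth above the bass: a sixth above C# in E major is A.
The chord tones are C#, E, A, giving A major.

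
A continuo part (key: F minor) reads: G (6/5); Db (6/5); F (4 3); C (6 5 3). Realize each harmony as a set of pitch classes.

G, Bb, Db, Eb | Db, F, Ab, Bb | F, Ab, Bb, Db | C, Eb, G, Ab

G (6/5/3): G, Bb, Db, Eb.
Db (6/5/3): Db, F, Ab, Bb.
F (6/4/3): F, Ab, Bb, Db.
C (6/5/3): C, Eb, G, Ab.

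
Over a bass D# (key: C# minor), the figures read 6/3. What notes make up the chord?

A third above D# in this key is F#.
A sixth above D# in this key is B.
Together with the bass D#, this spells B major in first inversion.

D#, F#, B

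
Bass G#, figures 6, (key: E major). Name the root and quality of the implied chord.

E major

The figures 6 indicate a triad in first inversion.
In first inversion the root lies a sixth above the bass: a sixth above G# in E major is E.
The chord tones are G#, B, E, giving E major.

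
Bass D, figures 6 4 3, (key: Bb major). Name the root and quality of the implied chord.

G minor seventh

The figures 6 4 3 indicate a seventh chord in second inversion.
In second inversion the root lies a fourth above the bass: a fourth above D in Bb major is G.
The chord tones are D, F, G, Bb, giving G minor seventh.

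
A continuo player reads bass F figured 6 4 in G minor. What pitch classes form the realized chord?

A fourth above F in this key is Bb.
A sixth above F in this key is D.
Together with the bass F, this spells Bb major in second inversion.

F, Bb, D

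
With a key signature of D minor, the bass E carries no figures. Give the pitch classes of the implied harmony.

E, G, Bb

An unfigured bass implies 5/3.
A third above E in this key is G.
A fifth above E in this key is Bb.
Together with the bass E, this spells E diminished in root position.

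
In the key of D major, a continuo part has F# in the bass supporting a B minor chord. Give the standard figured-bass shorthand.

6/4

F# is the fifth of B minor, so the chord is in second inversion.
A triad in second inversion is figured 6/4, conventionally abbreviated 6/4.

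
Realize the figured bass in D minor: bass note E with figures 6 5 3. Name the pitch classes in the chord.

A third above E in this key is G.
A fifth above E in this key is Bb.
A sixth above E in this key is C.
Together with the bass E, this spells C dominant seventh in first inversion.

E, G, Bb, C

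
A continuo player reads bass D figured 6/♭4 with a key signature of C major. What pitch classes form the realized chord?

A fourth above D in this key is G, lowered to Gb by the flat.
A sixth above D in this key is B.

D, Gb, B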